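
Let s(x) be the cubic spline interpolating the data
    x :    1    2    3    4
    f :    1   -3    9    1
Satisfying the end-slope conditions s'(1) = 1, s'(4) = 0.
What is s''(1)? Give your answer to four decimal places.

Let σ_i = s''(x_i). Step sizes h_i = 1, 1, 1; slopes of the chords Δ_i = (y_(i+1) - y_i)/h_i = -4, 12, -8.
  1·σ_0 + 4·σ_1 + 1·σ_2 = 6(Δ_1 - Δ_0) = 96
  1·σ_1 + 4·σ_2 + 1·σ_3 = 6(Δ_2 - Δ_1) = -120
Clamped end conditions give two more equations: 2h_0·σ_0 + h_0·σ_1 = 6(Δ_0 - s'(1)) = -30 and h_2·σ_2 + 2h_2·σ_3 = 6(s'(4) - Δ_2) = 48.
Hence σ_0 = -116/3, σ_1 = 142/3, σ_2 = -164/3, σ_3 = 154/3.

-38.6667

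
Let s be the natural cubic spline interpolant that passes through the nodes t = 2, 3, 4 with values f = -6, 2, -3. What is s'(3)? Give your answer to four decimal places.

Put M_i = s'' at the i-th knot. Here h = (1, 1) and Δ = (8, -5), so the interior equations h_(i-1)·M_(i-1) + 2(h_(i-1)+h_i)·M_i + h_i·M_(i+1) = 6(Δ_i − Δ_(i-1)) read
  1·M_0 + 4·M_1 + 1·M_2 = 6(Δ_1 - Δ_0) = -78
Natural end conditions: M_0 = M_2 = 0.
Forward elimination and back-substitution give M_0 = 0, M_1 = -39/2, M_2 = 0.
On [3, 4], s'(t) = b_1 + 2c_1·(t - 3) + 3d_1·(t - 3)² with b_1 = Δ_1 - h_1(2M_1 + M_2)/6 = 3/2, c_1 = M_1/2 = -39/4, d_1 = (M_2 - M_1)/(6h_1) = 13/4. So s'(3) = 3/2.

1.5000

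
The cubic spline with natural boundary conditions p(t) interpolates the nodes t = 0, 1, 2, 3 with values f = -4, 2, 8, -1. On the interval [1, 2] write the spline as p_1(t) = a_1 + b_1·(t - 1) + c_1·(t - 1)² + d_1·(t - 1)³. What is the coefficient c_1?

With M_i denoting the second derivative at x_i, h_i = 1, 1, 1, and Δ_i = (y_(i+1) − y_i)/h_i = 6, 6, -9:
  1·M_0 + 4·M_1 + 1·M_2 = 6(Δ_1 - Δ_0) = 0
  1·M_1 + 4·M_2 + 1·M_3 = 6(Δ_2 - Δ_1) = -90
Natural end conditions: M_0 = M_3 = 0.
Hence M_0 = 0, M_1 = 6, M_2 = -24, M_3 = 0.
On [1, 2], with p_1(t) = a_1 + b_1·(t - 1) + c_1·(t - 1)² + d_1·(t - 1)³: c_1 = M_1/2 = 3, d_1 = (M_2 - M_1)/(6h_1) = -5, b_1 = Δ_1 - h_1(2M_1 + M_2)/6 = 8.

3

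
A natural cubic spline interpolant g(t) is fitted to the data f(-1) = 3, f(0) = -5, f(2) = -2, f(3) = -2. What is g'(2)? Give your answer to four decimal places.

1.7500

Put m_i = g'' at the i-th knot. Here h = (1, 2, 1) and Δ = (-8, 3/2, 0), so the interior equations h_(i-1)·m_(i-1) + 2(h_(i-1)+h_i)·m_i + h_i·m_(i+1) = 6(Δ_i − Δ_(i-1)) read
  1·m_0 + 6·m_1 + 2·m_2 = 6(Δ_1 - Δ_0) = 57
  2·m_1 + 6·m_2 + 1·m_3 = 6(Δ_2 - Δ_1) = -9
Natural end conditions: m_0 = m_3 = 0.
Solving: m_0 = 0, m_1 = 45/4, m_2 = -21/4, m_3 = 0.
On [2, 3], g'(t) = b_2 + 2c_2·(t - 2) + 3d_2·(t - 2)² with b_2 = Δ_2 - h_2(2m_2 + m_3)/6 = 7/4, c_2 = m_2/2 = -21/8, d_2 = (m_3 - m_2)/(6h_2) = 7/8. So g'(2) = 7/4.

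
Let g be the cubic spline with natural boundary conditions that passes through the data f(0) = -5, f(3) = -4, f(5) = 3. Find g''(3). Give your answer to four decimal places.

Let M_i = g''(x_i). Step sizes h_i = 3, 2; slopes of the chords Δ_i = (y_(i+1) - y_i)/h_i = 1/3, 7/2.
  3·M_0 + 10·M_1 + 2·M_2 = 6(Δ_1 - Δ_0) = 19
Natural end conditions: M_0 = M_2 = 0.
Solving: M_0 = 0, M_1 = 19/10, M_2 = 0.

1.9000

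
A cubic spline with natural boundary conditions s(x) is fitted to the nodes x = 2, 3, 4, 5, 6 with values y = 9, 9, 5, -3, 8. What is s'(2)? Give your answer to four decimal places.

Write M_i for s''(x_i). With h_i = 1, 1, 1, 1 and divided differences Δ_i = 0, -4, -8, 11, the continuity of s' gives the tridiagonal system
  1·M_0 + 4·M_1 + 1·M_2 = 6(Δ_1 - Δ_0) = -24
  1·M_1 + 4·M_2 + 1·M_3 = 6(Δ_2 - Δ_1) = -24
  1·M_2 + 4·M_3 + 1·M_4 = 6(Δ_3 - Δ_2) = 114
Natural end conditions: M_0 = M_4 = 0.
Solving: M_0 = 0, M_1 = -75/28, M_2 = -93/7, M_3 = 891/28, M_4 = 0.
On [2, 3], s'(x) = b_0 + 2c_0·(x - 2) + 3d_0·(x - 2)² with b_0 = Δ_0 - h_0(2M_0 + M_1)/6 = 25/56, c_0 = M_0/2 = 0, d_0 = (M_1 - M_0)/(6h_0) = -25/56. So s'(2) = 25/56.

0.4464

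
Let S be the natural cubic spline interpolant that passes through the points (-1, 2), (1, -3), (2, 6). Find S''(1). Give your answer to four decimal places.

11.5000

Let M_i = S''(x_i). Step sizes h_i = 2, 1; slopes of the chords Δ_i = (y_(i+1) - y_i)/h_i = -5/2, 9.
  2·M_0 + 6·M_1 + 1·M_2 = 6(Δ_1 - Δ_0) = 69
Natural end conditions: M_0 = M_2 = 0.
Hence M_0 = 0, M_1 = 23/2, M_2 = 0.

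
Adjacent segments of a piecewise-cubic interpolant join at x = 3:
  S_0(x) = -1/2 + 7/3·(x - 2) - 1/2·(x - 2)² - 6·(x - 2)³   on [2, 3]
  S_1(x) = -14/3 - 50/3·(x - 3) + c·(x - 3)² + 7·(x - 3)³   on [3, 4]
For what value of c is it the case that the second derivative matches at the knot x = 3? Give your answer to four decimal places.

S_0''(x) = -1 - 36·(x - 2), so S_0''(3) = -37. On the right, S_1''(3) = 2c, so c = -37/2.

-18.5000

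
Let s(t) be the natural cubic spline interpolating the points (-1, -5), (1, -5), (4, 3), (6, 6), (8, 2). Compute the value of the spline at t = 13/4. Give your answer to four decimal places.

With m_i denoting the second derivative at x_i, h_i = 2, 3, 2, 2, and Δ_i = (y_(i+1) − y_i)/h_i = 0, 8/3, 3/2, -2:
  2·m_0 + 10·m_1 + 3·m_2 = 6(Δ_1 - Δ_0) = 16
  3·m_1 + 10·m_2 + 2·m_3 = 6(Δ_2 - Δ_1) = -7
  2·m_2 + 8·m_3 + 2·m_4 = 6(Δ_3 - Δ_2) = -21
Natural end conditions: m_0 = m_4 = 0.
Solving the tridiagonal system: m_0 = 0, m_1 = 629/344, m_2 = -131/172, m_3 = -1675/688, m_4 = 0.
On [1, 4], s(t) = -5 + 629/516·(t - 1) + 629/688·(t - 1)² - 99/688·(t - 1)³.
With (t - 1) = 9/4: s(13/4) = 32233/44032.

0.7320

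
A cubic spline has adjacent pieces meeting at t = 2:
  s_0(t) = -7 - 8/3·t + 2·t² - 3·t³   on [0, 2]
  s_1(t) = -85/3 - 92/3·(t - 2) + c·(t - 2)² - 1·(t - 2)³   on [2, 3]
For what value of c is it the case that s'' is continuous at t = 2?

-16

s_0''(t) = 4 - 18·t, so s_0''(2) = -32. On the right, s_1''(2) = 2c, so c = -16.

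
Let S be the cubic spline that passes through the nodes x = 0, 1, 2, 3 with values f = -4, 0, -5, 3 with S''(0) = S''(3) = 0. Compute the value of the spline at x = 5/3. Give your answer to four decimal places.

Write m_i for S''(x_i). With h_i = 1, 1, 1 and divided differences Δ_i = 4, -5, 8, the continuity of S' gives the tridiagonal system
  1·m_0 + 4·m_1 + 1·m_2 = 6(Δ_1 - Δ_0) = -54
  1·m_1 + 4·m_2 + 1·m_3 = 6(Δ_2 - Δ_1) = 78
Natural end conditions: m_0 = m_3 = 0.
Forward elimination and back-substitution give m_0 = 0, m_1 = -98/5, m_2 = 122/5, m_3 = 0.
On [1, 2], S(x) = 0 - 38/15·(x - 1) - 49/5·(x - 1)² + 22/3·(x - 1)³.
With (x - 1) = 2/3: S(5/3) = -1568/405.

-3.8716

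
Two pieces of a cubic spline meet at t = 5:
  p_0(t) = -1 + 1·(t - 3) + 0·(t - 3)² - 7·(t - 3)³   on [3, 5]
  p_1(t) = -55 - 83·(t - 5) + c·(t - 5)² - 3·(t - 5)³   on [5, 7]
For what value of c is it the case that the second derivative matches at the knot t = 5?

p_0''(t) = 0 - 42·(t - 3), so p_0''(5) = -84. On the right, p_1''(5) = 2c, so c = -42.

-42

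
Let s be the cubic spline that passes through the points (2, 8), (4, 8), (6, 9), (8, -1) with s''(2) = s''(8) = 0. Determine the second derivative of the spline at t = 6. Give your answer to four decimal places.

Put M_i = s'' at the i-th knot. Here h = (2, 2, 2) and Δ = (0, 1/2, -5), so the interior equations h_(i-1)·M_(i-1) + 2(h_(i-1)+h_i)·M_i + h_i·M_(i+1) = 6(Δ_i − Δ_(i-1)) read
  2·M_0 + 8·M_1 + 2·M_2 = 6(Δ_1 - Δ_0) = 3
  2·M_1 + 8·M_2 + 2·M_3 = 6(Δ_2 - Δ_1) = -33
Natural end conditions: M_0 = M_3 = 0.
Hence M_0 = 0, M_1 = 3/2, M_2 = -9/2, M_3 = 0.

-4.5000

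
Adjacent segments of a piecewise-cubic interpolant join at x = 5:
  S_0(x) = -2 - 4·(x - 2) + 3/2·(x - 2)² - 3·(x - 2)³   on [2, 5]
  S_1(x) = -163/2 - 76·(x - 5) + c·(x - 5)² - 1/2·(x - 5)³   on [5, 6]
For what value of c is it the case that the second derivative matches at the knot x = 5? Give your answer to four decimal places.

S_0''(x) = 3 - 18·(x - 2), so S_0''(5) = -51. On the right, S_1''(5) = 2c, so c = -51/2.

-25.5000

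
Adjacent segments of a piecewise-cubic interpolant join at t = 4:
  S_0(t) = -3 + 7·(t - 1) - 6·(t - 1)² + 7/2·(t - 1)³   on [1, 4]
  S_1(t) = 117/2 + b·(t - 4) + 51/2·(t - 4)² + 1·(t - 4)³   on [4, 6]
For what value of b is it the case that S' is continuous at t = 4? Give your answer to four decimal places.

S_0'(t) = 7 - 12·(t - 1) + 21/2·(t - 1)², so S_0'(4) = 131/2. On the right, S_1'(4) = b, so b = 131/2.

65.5000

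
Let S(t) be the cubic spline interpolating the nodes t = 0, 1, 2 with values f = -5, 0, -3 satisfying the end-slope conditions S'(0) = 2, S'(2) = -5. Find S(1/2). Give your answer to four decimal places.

With σ_i denoting the second derivative at x_i, h_i = 1, 1, and Δ_i = (y_(i+1) − y_i)/h_i = 5, -3:
  1·σ_0 + 4·σ_1 + 1·σ_2 = 6(Δ_1 - Δ_0) = -48
Clamped end conditions give two more equations: 2h_0·σ_0 + h_0·σ_1 = 6(Δ_0 - S'(0)) = 18 and h_1·σ_1 + 2h_1·σ_2 = 6(S'(2) - Δ_1) = -12.
Forward elimination and back-substitution give σ_0 = 35/2, σ_1 = -17, σ_2 = 5/2.
On [0, 1], S(t) = -5 + 2·t + 35/4·t² - 23/4·t³.
With t = 1/2: S(1/2) = -81/32.

-2.5313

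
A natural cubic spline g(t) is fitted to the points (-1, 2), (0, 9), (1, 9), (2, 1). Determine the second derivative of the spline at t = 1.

-10

Let m_i = g''(x_i). Step sizes h_i = 1, 1, 1; slopes of the chords Δ_i = (y_(i+1) - y_i)/h_i = 7, 0, -8.
  1·m_0 + 4·m_1 + 1·m_2 = 6(Δ_1 - Δ_0) = -42
  1·m_1 + 4·m_2 + 1·m_3 = 6(Δ_2 - Δ_1) = -48
Natural end conditions: m_0 = m_3 = 0.
Solving the tridiagonal system: m_0 = 0, m_1 = -8, m_2 = -10, m_3 = 0.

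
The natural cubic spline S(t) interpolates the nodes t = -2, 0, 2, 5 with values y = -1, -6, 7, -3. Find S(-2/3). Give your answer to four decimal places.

Write M_i for S''(x_i). With h_i = 2, 2, 3 and divided differences Δ_i = -5/2, 13/2, -10/3, the continuity of S' gives the tridiagonal system
  2·M_0 + 8·M_1 + 2·M_2 = 6(Δ_1 - Δ_0) = 54
  2·M_1 + 10·M_2 + 3·M_3 = 6(Δ_2 - Δ_1) = -59
Natural end conditions: M_0 = M_3 = 0.
Solving: M_0 = 0, M_1 = 329/38, M_2 = -145/19, M_3 = 0.
On [-2, 0], S(t) = -1 - 307/57·(t + 2) + 0·(t + 2)² + 329/456·(t + 2)³.
With (t + 2) = 4/3: S(-2/3) = -9959/1539.

-6.4711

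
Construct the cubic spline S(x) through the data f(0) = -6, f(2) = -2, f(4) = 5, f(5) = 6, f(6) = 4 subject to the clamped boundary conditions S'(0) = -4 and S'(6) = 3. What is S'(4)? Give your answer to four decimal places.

2.7381

With M_i denoting the second derivative at x_i, h_i = 2, 2, 1, 1, and Δ_i = (y_(i+1) − y_i)/h_i = 2, 7/2, 1, -2:
  2·M_0 + 8·M_1 + 2·M_2 = 6(Δ_1 - Δ_0) = 9
  2·M_1 + 6·M_2 + 1·M_3 = 6(Δ_2 - Δ_1) = -15
  1·M_2 + 4·M_3 + 1·M_4 = 6(Δ_3 - Δ_2) = -18
Clamped end conditions give two more equations: 2h_0·M_0 + h_0·M_1 = 6(Δ_0 - S'(0)) = 36 and h_3·M_3 + 2h_3·M_4 = 6(S'(6) - Δ_3) = 30.
Solving: M_0 = 803/84, M_1 = -47/42, M_2 = -7/12, M_3 = -389/42, M_4 = 1649/84.
On [4, 5], S'(x) = b_2 + 2c_2·(x - 4) + 3d_2·(x - 4)² with b_2 = Δ_2 - h_2(2M_2 + M_3)/6 = 115/42, c_2 = M_2/2 = -7/24, d_2 = (M_3 - M_2)/(6h_2) = -81/56. So S'(4) = 115/42.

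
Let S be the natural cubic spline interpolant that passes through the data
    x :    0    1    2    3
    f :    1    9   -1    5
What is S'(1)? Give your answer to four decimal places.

-3.7333

Let m_i = S''(x_i). Step sizes h_i = 1, 1, 1; slopes of the chords Δ_i = (y_(i+1) - y_i)/h_i = 8, -10, 6.
  1·m_0 + 4·m_1 + 1·m_2 = 6(Δ_1 - Δ_0) = -108
  1·m_1 + 4·m_2 + 1·m_3 = 6(Δ_2 - Δ_1) = 96
Natural end conditions: m_0 = m_3 = 0.
Forward elimination and back-substitution give m_0 = 0, m_1 = -176/5, m_2 = 164/5, m_3 = 0.
On [1, 2], S'(x) = b_1 + 2c_1·(x - 1) + 3d_1·(x - 1)² with b_1 = Δ_1 - h_1(2m_1 + m_2)/6 = -56/15, c_1 = m_1/2 = -88/5, d_1 = (m_2 - m_1)/(6h_1) = 34/3. So S'(1) = -56/15.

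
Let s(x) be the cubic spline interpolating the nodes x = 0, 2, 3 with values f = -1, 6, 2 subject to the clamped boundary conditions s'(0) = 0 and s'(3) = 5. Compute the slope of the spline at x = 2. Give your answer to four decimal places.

-3.9167

Let σ_i = s''(x_i). Step sizes h_i = 2, 1; slopes of the chords Δ_i = (y_(i+1) - y_i)/h_i = 7/2, -4.
  2·σ_0 + 6·σ_1 + 1·σ_2 = 6(Δ_1 - Δ_0) = -45
Clamped end conditions give two more equations: 2h_0·σ_0 + h_0·σ_1 = 6(Δ_0 - s'(0)) = 21 and h_1·σ_1 + 2h_1·σ_2 = 6(s'(3) - Δ_1) = 54.
Solving the tridiagonal system: σ_0 = 173/12, σ_1 = -55/3, σ_2 = 217/6.
On [2, 3], s'(x) = b_1 + 2c_1·(x - 2) + 3d_1·(x - 2)² with b_1 = Δ_1 - h_1(2σ_1 + σ_2)/6 = -47/12, c_1 = σ_1/2 = -55/6, d_1 = (σ_2 - σ_1)/(6h_1) = 109/12. So s'(2) = -47/12.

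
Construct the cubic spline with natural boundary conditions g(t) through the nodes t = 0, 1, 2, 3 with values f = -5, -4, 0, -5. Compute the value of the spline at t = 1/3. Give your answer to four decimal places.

With m_i denoting the second derivative at x_i, h_i = 1, 1, 1, and Δ_i = (y_(i+1) − y_i)/h_i = 1, 4, -5:
  1·m_0 + 4·m_1 + 1·m_2 = 6(Δ_1 - Δ_0) = 18
  1·m_1 + 4·m_2 + 1·m_3 = 6(Δ_2 - Δ_1) = -54
Natural end conditions: m_0 = m_3 = 0.
Hence m_0 = 0, m_1 = 42/5, m_2 = -78/5, m_3 = 0.
On [0, 1], g(t) = -5 - 2/5·t + 0·t² + 7/5·t³.
With t = 1/3: g(1/3) = -686/135.

-5.0815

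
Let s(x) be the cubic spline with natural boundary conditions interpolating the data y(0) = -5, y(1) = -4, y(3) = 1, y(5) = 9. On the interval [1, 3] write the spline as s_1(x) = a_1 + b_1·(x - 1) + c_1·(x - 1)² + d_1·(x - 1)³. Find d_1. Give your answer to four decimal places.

Write m_i for s''(x_i). With h_i = 1, 2, 2 and divided differences Δ_i = 1, 5/2, 4, the continuity of s' gives the tridiagonal system
  1·m_0 + 6·m_1 + 2·m_2 = 6(Δ_1 - Δ_0) = 9
  2·m_1 + 8·m_2 + 2·m_3 = 6(Δ_2 - Δ_1) = 9
Natural end conditions: m_0 = m_3 = 0.
Solving: m_0 = 0, m_1 = 27/22, m_2 = 9/11, m_3 = 0.
On [1, 3], with s_1(x) = a_1 + b_1·(x - 1) + c_1·(x - 1)² + d_1·(x - 1)³: c_1 = m_1/2 = 27/44, d_1 = (m_2 - m_1)/(6h_1) = -3/88, b_1 = Δ_1 - h_1(2m_1 + m_2)/6 = 31/22.

-0.0341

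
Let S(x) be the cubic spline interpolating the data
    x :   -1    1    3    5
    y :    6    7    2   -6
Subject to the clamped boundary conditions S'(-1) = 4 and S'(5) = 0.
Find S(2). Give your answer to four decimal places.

5.2917

With σ_i denoting the second derivative at x_i, h_i = 2, 2, 2, and Δ_i = (y_(i+1) − y_i)/h_i = 1/2, -5/2, -4:
  2·σ_0 + 8·σ_1 + 2·σ_2 = 6(Δ_1 - Δ_0) = -18
  2·σ_1 + 8·σ_2 + 2·σ_3 = 6(Δ_2 - Δ_1) = -9
Clamped end conditions give two more equations: 2h_0·σ_0 + h_0·σ_1 = 6(Δ_0 - S'(-1)) = -21 and h_2·σ_2 + 2h_2·σ_3 = 6(S'(5) - Δ_2) = 24.
Hence σ_0 = -77/15, σ_1 = -7/30, σ_2 = -44/15, σ_3 = 112/15.
On [1, 3], S(x) = 7 - 41/30·(x - 1) - 7/60·(x - 1)² - 9/40·(x - 1)³.
With (x - 1) = 1: S(2) = 127/24.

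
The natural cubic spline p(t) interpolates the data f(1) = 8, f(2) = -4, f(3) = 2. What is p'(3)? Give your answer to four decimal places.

With M_i denoting the second derivative at x_i, h_i = 1, 1, and Δ_i = (y_(i+1) − y_i)/h_i = -12, 6:
  1·M_0 + 4·M_1 + 1·M_2 = 6(Δ_1 - Δ_0) = 108
Natural end conditions: M_0 = M_2 = 0.
Forward elimination and back-substitution give M_0 = 0, M_1 = 27, M_2 = 0.
On [2, 3], p'(t) = b_1 + 2c_1·(t - 2) + 3d_1·(t - 2)² with b_1 = Δ_1 - h_1(2M_1 + M_2)/6 = -3, c_1 = M_1/2 = 27/2, d_1 = (M_2 - M_1)/(6h_1) = -9/2. So p'(3) = 21/2.

10.5000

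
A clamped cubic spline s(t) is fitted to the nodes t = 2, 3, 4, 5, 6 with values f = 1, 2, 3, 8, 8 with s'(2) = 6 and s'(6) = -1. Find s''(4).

Write M_i for s''(x_i). With h_i = 1, 1, 1, 1 and divided differences Δ_i = 1, 1, 5, 0, the continuity of s' gives the tridiagonal system
  1·M_0 + 4·M_1 + 1·M_2 = 6(Δ_1 - Δ_0) = 0
  1·M_1 + 4·M_2 + 1·M_3 = 6(Δ_2 - Δ_1) = 24
  1·M_2 + 4·M_3 + 1·M_4 = 6(Δ_3 - Δ_2) = -30
Clamped end conditions give two more equations: 2h_0·M_0 + h_0·M_1 = 6(Δ_0 - s'(2)) = -30 and h_3·M_3 + 2h_3·M_4 = 6(s'(6) - Δ_3) = -6.
Hence M_0 = -16, M_1 = 2, M_2 = 8, M_3 = -10, M_4 = 2.

8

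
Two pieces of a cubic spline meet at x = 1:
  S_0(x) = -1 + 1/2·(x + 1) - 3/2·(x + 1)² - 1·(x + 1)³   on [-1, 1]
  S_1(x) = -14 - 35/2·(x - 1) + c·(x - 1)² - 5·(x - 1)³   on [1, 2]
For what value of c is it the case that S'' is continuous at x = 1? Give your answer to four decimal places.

S_0''(x) = -3 - 6·(x + 1), so S_0''(1) = -15. On the right, S_1''(1) = 2c, so c = -15/2.

-7.5000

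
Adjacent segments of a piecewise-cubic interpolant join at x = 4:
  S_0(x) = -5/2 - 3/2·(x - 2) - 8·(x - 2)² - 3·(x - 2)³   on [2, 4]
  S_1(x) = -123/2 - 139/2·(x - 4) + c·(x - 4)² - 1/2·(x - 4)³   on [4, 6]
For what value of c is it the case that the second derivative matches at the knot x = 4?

-26

S_0''(x) = -16 - 18·(x - 2), so S_0''(4) = -52. On the right, S_1''(4) = 2c, so c = -26.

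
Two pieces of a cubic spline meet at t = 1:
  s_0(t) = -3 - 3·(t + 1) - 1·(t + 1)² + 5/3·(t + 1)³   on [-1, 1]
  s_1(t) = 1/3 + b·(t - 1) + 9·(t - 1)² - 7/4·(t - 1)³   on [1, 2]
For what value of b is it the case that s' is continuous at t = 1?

13

s_0'(t) = -3 - 2·(t + 1) + 5·(t + 1)², so s_0'(1) = 13. On the right, s_1'(1) = b, so b = 13.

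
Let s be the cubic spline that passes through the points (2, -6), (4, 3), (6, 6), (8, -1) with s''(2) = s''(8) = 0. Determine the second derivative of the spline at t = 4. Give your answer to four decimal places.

-1.4000

Let m_i = s''(x_i). Step sizes h_i = 2, 2, 2; slopes of the chords Δ_i = (y_(i+1) - y_i)/h_i = 9/2, 3/2, -7/2.
  2·m_0 + 8·m_1 + 2·m_2 = 6(Δ_1 - Δ_0) = -18
  2·m_1 + 8·m_2 + 2·m_3 = 6(Δ_2 - Δ_1) = -30
Natural end conditions: m_0 = m_3 = 0.
Solving the tridiagonal system: m_0 = 0, m_1 = -7/5, m_2 = -17/5, m_3 = 0.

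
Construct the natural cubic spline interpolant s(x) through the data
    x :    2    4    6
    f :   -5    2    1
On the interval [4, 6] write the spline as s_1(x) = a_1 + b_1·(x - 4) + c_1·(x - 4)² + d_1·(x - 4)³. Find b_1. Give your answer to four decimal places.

Put m_i = s'' at the i-th knot. Here h = (2, 2) and Δ = (7/2, -1/2), so the interior equations h_(i-1)·m_(i-1) + 2(h_(i-1)+h_i)·m_i + h_i·m_(i+1) = 6(Δ_i − Δ_(i-1)) read
  2·m_0 + 8·m_1 + 2·m_2 = 6(Δ_1 - Δ_0) = -24
Natural end conditions: m_0 = m_2 = 0.
Hence m_0 = 0, m_1 = -3, m_2 = 0.
On [4, 6], with s_1(x) = a_1 + b_1·(x - 4) + c_1·(x - 4)² + d_1·(x - 4)³: c_1 = m_1/2 = -3/2, d_1 = (m_2 - m_1)/(6h_1) = 1/4, b_1 = Δ_1 - h_1(2m_1 + m_2)/6 = 3/2.

1.5000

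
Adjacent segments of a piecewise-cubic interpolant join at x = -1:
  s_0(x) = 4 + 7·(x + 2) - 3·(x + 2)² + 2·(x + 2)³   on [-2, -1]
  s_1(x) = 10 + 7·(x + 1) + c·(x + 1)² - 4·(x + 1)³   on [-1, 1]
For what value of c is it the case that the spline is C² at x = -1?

s_0''(x) = -6 + 12·(x + 2), so s_0''(-1) = 6. On the right, s_1''(-1) = 2c, so c = 3.

3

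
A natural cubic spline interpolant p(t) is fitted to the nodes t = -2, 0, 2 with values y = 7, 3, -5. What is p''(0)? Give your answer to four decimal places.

Let M_i = p''(x_i). Step sizes h_i = 2, 2; slopes of the chords Δ_i = (y_(i+1) - y_i)/h_i = -2, -4.
  2·M_0 + 8·M_1 + 2·M_2 = 6(Δ_1 - Δ_0) = -12
Natural end conditions: M_0 = M_2 = 0.
Forward elimination and back-substitution give M_0 = 0, M_1 = -3/2, M_2 = 0.

-1.5000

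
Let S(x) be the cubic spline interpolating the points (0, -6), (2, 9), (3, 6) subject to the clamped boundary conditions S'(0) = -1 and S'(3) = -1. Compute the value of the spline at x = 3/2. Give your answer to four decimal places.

6.2109

With σ_i denoting the second derivative at x_i, h_i = 2, 1, and Δ_i = (y_(i+1) − y_i)/h_i = 15/2, -3:
  2·σ_0 + 6·σ_1 + 1·σ_2 = 6(Δ_1 - Δ_0) = -63
Clamped end conditions give two more equations: 2h_0·σ_0 + h_0·σ_1 = 6(Δ_0 - S'(0)) = 51 and h_1·σ_1 + 2h_1·σ_2 = 6(S'(3) - Δ_1) = 12.
Forward elimination and back-substitution give σ_0 = 93/4, σ_1 = -21, σ_2 = 33/2.
On [0, 2], S(x) = -6 - 1·x + 93/8·x² - 59/16·x³.
With x = 3/2: S(3/2) = 795/128.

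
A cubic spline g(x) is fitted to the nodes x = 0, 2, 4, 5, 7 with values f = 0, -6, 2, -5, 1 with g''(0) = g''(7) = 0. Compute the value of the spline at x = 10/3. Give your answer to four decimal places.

1.5000

Let M_i = g''(x_i). Step sizes h_i = 2, 2, 1, 2; slopes of the chords Δ_i = (y_(i+1) - y_i)/h_i = -3, 4, -7, 3.
  2·M_0 + 8·M_1 + 2·M_2 = 6(Δ_1 - Δ_0) = 42
  2·M_1 + 6·M_2 + 1·M_3 = 6(Δ_2 - Δ_1) = -66
  1·M_2 + 6·M_3 + 2·M_4 = 6(Δ_3 - Δ_2) = 60
Natural end conditions: M_0 = M_4 = 0.
Solving the tridiagonal system: M_0 = 0, M_1 = 1191/128, M_2 = -519/32, M_3 = 813/64, M_4 = 0.
On [2, 4], g(x) = -6 + 205/64·(x - 2) + 1191/256·(x - 2)² - 1089/512·(x - 2)³.
With (x - 2) = 4/3: g(10/3) = 3/2.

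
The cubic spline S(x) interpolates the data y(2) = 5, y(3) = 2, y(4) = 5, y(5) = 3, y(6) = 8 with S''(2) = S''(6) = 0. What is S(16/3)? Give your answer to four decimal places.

3.8003

Let m_i = S''(x_i). Step sizes h_i = 1, 1, 1, 1; slopes of the chords Δ_i = (y_(i+1) - y_i)/h_i = -3, 3, -2, 5.
  1·m_0 + 4·m_1 + 1·m_2 = 6(Δ_1 - Δ_0) = 36
  1·m_1 + 4·m_2 + 1·m_3 = 6(Δ_2 - Δ_1) = -30
  1·m_2 + 4·m_3 + 1·m_4 = 6(Δ_3 - Δ_2) = 42
Natural end conditions: m_0 = m_4 = 0.
Solving the tridiagonal system: m_0 = 0, m_1 = 351/28, m_2 = -99/7, m_3 = 393/28, m_4 = 0.
On [5, 6], S(x) = 3 + 9/28·(x - 5) + 393/56·(x - 5)² - 131/56·(x - 5)³.
With (x - 5) = 1/3: S(16/3) = 2873/756.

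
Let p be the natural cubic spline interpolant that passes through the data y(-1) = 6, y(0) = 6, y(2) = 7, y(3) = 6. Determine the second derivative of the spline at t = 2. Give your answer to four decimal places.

Put M_i = p'' at the i-th knot. Here h = (1, 2, 1) and Δ = (0, 1/2, -1), so the interior equations h_(i-1)·M_(i-1) + 2(h_(i-1)+h_i)·M_i + h_i·M_(i+1) = 6(Δ_i − Δ_(i-1)) read
  1·M_0 + 6·M_1 + 2·M_2 = 6(Δ_1 - Δ_0) = 3
  2·M_1 + 6·M_2 + 1·M_3 = 6(Δ_2 - Δ_1) = -9
Natural end conditions: M_0 = M_3 = 0.
Solving the tridiagonal system: M_0 = 0, M_1 = 9/8, M_2 = -15/8, M_3 = 0.

-1.8750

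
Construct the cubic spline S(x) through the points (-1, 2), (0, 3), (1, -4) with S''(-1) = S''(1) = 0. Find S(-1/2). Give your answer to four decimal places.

Put σ_i = S'' at the i-th knot. Here h = (1, 1) and Δ = (1, -7), so the interior equations h_(i-1)·σ_(i-1) + 2(h_(i-1)+h_i)·σ_i + h_i·σ_(i+1) = 6(Δ_i − Δ_(i-1)) read
  1·σ_0 + 4·σ_1 + 1·σ_2 = 6(Δ_1 - Δ_0) = -48
Natural end conditions: σ_0 = σ_2 = 0.
Solving the tridiagonal system: σ_0 = 0, σ_1 = -12, σ_2 = 0.
On [-1, 0], S(x) = 2 + 3·(x + 1) + 0·(x + 1)² - 2·(x + 1)³.
With (x + 1) = 1/2: S(-1/2) = 13/4.

3.2500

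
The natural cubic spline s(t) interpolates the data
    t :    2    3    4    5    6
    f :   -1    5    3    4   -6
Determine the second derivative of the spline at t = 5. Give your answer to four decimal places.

-19.8214

Write m_i for s''(x_i). With h_i = 1, 1, 1, 1 and divided differences Δ_i = 6, -2, 1, -10, the continuity of s' gives the tridiagonal system
  1·m_0 + 4·m_1 + 1·m_2 = 6(Δ_1 - Δ_0) = -48
  1·m_1 + 4·m_2 + 1·m_3 = 6(Δ_2 - Δ_1) = 18
  1·m_2 + 4·m_3 + 1·m_4 = 6(Δ_3 - Δ_2) = -66
Natural end conditions: m_0 = m_4 = 0.
Solving the tridiagonal system: m_0 = 0, m_1 = -429/28, m_2 = 93/7, m_3 = -555/28, m_4 = 0.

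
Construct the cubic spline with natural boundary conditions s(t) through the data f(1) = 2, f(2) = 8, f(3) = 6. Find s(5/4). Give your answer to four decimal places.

3.9688

Write m_i for s''(x_i). With h_i = 1, 1 and divided differences Δ_i = 6, -2, the continuity of s' gives the tridiagonal system
  1·m_0 + 4·m_1 + 1·m_2 = 6(Δ_1 - Δ_0) = -48
Natural end conditions: m_0 = m_2 = 0.
Hence m_0 = 0, m_1 = -12, m_2 = 0.
On [1, 2], s(t) = 2 + 8·(t - 1) + 0·(t - 1)² - 2·(t - 1)³.
With (t - 1) = 1/4: s(5/4) = 127/32.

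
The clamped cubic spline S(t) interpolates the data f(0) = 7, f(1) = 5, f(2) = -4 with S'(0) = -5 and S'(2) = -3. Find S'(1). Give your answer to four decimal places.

Let m_i = S''(x_i). Step sizes h_i = 1, 1; slopes of the chords Δ_i = (y_(i+1) - y_i)/h_i = -2, -9.
  1·m_0 + 4·m_1 + 1·m_2 = 6(Δ_1 - Δ_0) = -42
Clamped end conditions give two more equations: 2h_0·m_0 + h_0·m_1 = 6(Δ_0 - S'(0)) = 18 and h_1·m_1 + 2h_1·m_2 = 6(S'(2) - Δ_1) = 36.
Solving the tridiagonal system: m_0 = 41/2, m_1 = -23, m_2 = 59/2.
On [1, 2], S'(t) = b_1 + 2c_1·(t - 1) + 3d_1·(t - 1)² with b_1 = Δ_1 - h_1(2m_1 + m_2)/6 = -25/4, c_1 = m_1/2 = -23/2, d_1 = (m_2 - m_1)/(6h_1) = 35/4. So S'(1) = -25/4.

-6.2500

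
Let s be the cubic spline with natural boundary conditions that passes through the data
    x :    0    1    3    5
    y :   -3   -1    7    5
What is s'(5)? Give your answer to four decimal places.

-2.5455

With σ_i denoting the second derivative at x_i, h_i = 1, 2, 2, and Δ_i = (y_(i+1) − y_i)/h_i = 2, 4, -1:
  1·σ_0 + 6·σ_1 + 2·σ_2 = 6(Δ_1 - Δ_0) = 12
  2·σ_1 + 8·σ_2 + 2·σ_3 = 6(Δ_2 - Δ_1) = -30
Natural end conditions: σ_0 = σ_3 = 0.
Solving the tridiagonal system: σ_0 = 0, σ_1 = 39/11, σ_2 = -51/11, σ_3 = 0.
On [3, 5], s'(x) = b_2 + 2c_2·(x - 3) + 3d_2·(x - 3)² with b_2 = Δ_2 - h_2(2σ_2 + σ_3)/6 = 23/11, c_2 = σ_2/2 = -51/22, d_2 = (σ_3 - σ_2)/(6h_2) = 17/44. So s'(5) = -28/11.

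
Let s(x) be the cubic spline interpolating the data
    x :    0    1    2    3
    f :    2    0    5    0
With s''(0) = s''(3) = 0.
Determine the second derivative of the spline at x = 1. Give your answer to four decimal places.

Write σ_i for s''(x_i). With h_i = 1, 1, 1 and divided differences Δ_i = -2, 5, -5, the continuity of s' gives the tridiagonal system
  1·σ_0 + 4·σ_1 + 1·σ_2 = 6(Δ_1 - Δ_0) = 42
  1·σ_1 + 4·σ_2 + 1·σ_3 = 6(Δ_2 - Δ_1) = -60
Natural end conditions: σ_0 = σ_3 = 0.
Solving: σ_0 = 0, σ_1 = 76/5, σ_2 = -94/5, σ_3 = 0.

15.2000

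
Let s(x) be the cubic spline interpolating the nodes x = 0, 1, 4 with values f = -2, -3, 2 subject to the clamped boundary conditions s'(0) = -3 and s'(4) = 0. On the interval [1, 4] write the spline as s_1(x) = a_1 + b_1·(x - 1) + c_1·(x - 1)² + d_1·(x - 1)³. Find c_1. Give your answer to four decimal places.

1.2500

Let σ_i = s''(x_i). Step sizes h_i = 1, 3; slopes of the chords Δ_i = (y_(i+1) - y_i)/h_i = -1, 5/3.
  1·σ_0 + 8·σ_1 + 3·σ_2 = 6(Δ_1 - Δ_0) = 16
Clamped end conditions give two more equations: 2h_0·σ_0 + h_0·σ_1 = 6(Δ_0 - s'(0)) = 12 and h_1·σ_1 + 2h_1·σ_2 = 6(s'(4) - Δ_1) = -10.
Solving the tridiagonal system: σ_0 = 19/4, σ_1 = 5/2, σ_2 = -35/12.
On [1, 4], with s_1(x) = a_1 + b_1·(x - 1) + c_1·(x - 1)² + d_1·(x - 1)³: c_1 = σ_1/2 = 5/4, d_1 = (σ_2 - σ_1)/(6h_1) = -65/216, b_1 = Δ_1 - h_1(2σ_1 + σ_2)/6 = 5/8.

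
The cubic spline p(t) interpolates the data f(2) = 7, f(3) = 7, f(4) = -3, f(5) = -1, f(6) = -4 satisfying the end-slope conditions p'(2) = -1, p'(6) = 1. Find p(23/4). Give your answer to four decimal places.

Put σ_i = p'' at the i-th knot. Here h = (1, 1, 1, 1) and Δ = (0, -10, 2, -3), so the interior equations h_(i-1)·σ_(i-1) + 2(h_(i-1)+h_i)·σ_i + h_i·σ_(i+1) = 6(Δ_i − Δ_(i-1)) read
  1·σ_0 + 4·σ_1 + 1·σ_2 = 6(Δ_1 - Δ_0) = -60
  1·σ_1 + 4·σ_2 + 1·σ_3 = 6(Δ_2 - Δ_1) = 72
  1·σ_2 + 4·σ_3 + 1·σ_4 = 6(Δ_3 - Δ_2) = -30
Clamped end conditions give two more equations: 2h_0·σ_0 + h_0·σ_1 = 6(Δ_0 - p'(2)) = 6 and h_3·σ_3 + 2h_3·σ_4 = 6(p'(6) - Δ_3) = 24.
Forward elimination and back-substitution give σ_0 = 65/4, σ_1 = -53/2, σ_2 = 119/4, σ_3 = -41/2, σ_4 = 89/4.
On [5, 6], p(t) = -1 + 1/8·(t - 5) - 41/4·(t - 5)² + 57/8·(t - 5)³.
With (t - 5) = 3/4: p(23/4) = -1877/512.

-3.6660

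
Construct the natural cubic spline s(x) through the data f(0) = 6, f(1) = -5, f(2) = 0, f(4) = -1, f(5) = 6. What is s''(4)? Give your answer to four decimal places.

Write M_i for s''(x_i). With h_i = 1, 1, 2, 1 and divided differences Δ_i = -11, 5, -1/2, 7, the continuity of s' gives the tridiagonal system
  1·M_0 + 4·M_1 + 1·M_2 = 6(Δ_1 - Δ_0) = 96
  1·M_1 + 6·M_2 + 2·M_3 = 6(Δ_2 - Δ_1) = -33
  2·M_2 + 6·M_3 + 1·M_4 = 6(Δ_3 - Δ_2) = 45
Natural end conditions: M_0 = M_4 = 0.
Solving the tridiagonal system: M_0 = 0, M_1 = 1680/61, M_2 = -864/61, M_3 = 1491/122, M_4 = 0.

12.2213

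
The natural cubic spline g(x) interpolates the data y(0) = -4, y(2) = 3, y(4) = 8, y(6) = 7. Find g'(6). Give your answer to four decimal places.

With σ_i denoting the second derivative at x_i, h_i = 2, 2, 2, and Δ_i = (y_(i+1) − y_i)/h_i = 7/2, 5/2, -1/2:
  2·σ_0 + 8·σ_1 + 2·σ_2 = 6(Δ_1 - Δ_0) = -6
  2·σ_1 + 8·σ_2 + 2·σ_3 = 6(Δ_2 - Δ_1) = -18
Natural end conditions: σ_0 = σ_3 = 0.
Forward elimination and back-substitution give σ_0 = 0, σ_1 = -1/5, σ_2 = -11/5, σ_3 = 0.
On [4, 6], g'(x) = b_2 + 2c_2·(x - 4) + 3d_2·(x - 4)² with b_2 = Δ_2 - h_2(2σ_2 + σ_3)/6 = 29/30, c_2 = σ_2/2 = -11/10, d_2 = (σ_3 - σ_2)/(6h_2) = 11/60. So g'(6) = -37/30.

-1.2333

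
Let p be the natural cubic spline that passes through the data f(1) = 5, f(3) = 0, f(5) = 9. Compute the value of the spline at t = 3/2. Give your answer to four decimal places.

Write M_i for p''(x_i). With h_i = 2, 2 and divided differences Δ_i = -5/2, 9/2, the continuity of p' gives the tridiagonal system
  2·M_0 + 8·M_1 + 2·M_2 = 6(Δ_1 - Δ_0) = 42
Natural end conditions: M_0 = M_2 = 0.
Solving: M_0 = 0, M_1 = 21/4, M_2 = 0.
On [1, 3], p(t) = 5 - 17/4·(t - 1) + 0·(t - 1)² + 7/16·(t - 1)³.
With (t - 1) = 1/2: p(3/2) = 375/128.

2.9297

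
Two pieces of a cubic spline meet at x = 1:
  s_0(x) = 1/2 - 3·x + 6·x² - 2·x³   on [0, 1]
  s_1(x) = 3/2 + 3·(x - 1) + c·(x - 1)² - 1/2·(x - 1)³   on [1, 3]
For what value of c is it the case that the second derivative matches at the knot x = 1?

s_0''(x) = 12 - 12·x, so s_0''(1) = 0. On the right, s_1''(1) = 2c, so c = 0.

0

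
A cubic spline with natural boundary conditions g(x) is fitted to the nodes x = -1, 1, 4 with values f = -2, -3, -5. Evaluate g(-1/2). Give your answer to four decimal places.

-2.2344

Let σ_i = g''(x_i). Step sizes h_i = 2, 3; slopes of the chords Δ_i = (y_(i+1) - y_i)/h_i = -1/2, -2/3.
  2·σ_0 + 10·σ_1 + 3·σ_2 = 6(Δ_1 - Δ_0) = -1
Natural end conditions: σ_0 = σ_2 = 0.
Solving the tridiagonal system: σ_0 = 0, σ_1 = -1/10, σ_2 = 0.
On [-1, 1], g(x) = -2 - 7/15·(x + 1) + 0·(x + 1)² - 1/120·(x + 1)³.
With (x + 1) = 1/2: g(-1/2) = -143/64.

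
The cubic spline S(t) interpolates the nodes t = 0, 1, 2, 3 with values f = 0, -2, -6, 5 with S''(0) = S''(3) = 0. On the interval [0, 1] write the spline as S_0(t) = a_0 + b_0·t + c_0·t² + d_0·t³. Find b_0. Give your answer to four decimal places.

-0.4667

Put M_i = S'' at the i-th knot. Here h = (1, 1, 1) and Δ = (-2, -4, 11), so the interior equations h_(i-1)·M_(i-1) + 2(h_(i-1)+h_i)·M_i + h_i·M_(i+1) = 6(Δ_i − Δ_(i-1)) read
  1·M_0 + 4·M_1 + 1·M_2 = 6(Δ_1 - Δ_0) = -12
  1·M_1 + 4·M_2 + 1·M_3 = 6(Δ_2 - Δ_1) = 90
Natural end conditions: M_0 = M_3 = 0.
Hence M_0 = 0, M_1 = -46/5, M_2 = 124/5, M_3 = 0.
On [0, 1], with S_0(t) = a_0 + b_0·t + c_0·t² + d_0·t³: c_0 = M_0/2 = 0, d_0 = (M_1 - M_0)/(6h_0) = -23/15, b_0 = Δ_0 - h_0(2M_0 + M_1)/6 = -7/15.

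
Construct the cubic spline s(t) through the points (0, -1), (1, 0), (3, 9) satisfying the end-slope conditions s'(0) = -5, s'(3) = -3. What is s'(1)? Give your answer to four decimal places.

Write m_i for s''(x_i). With h_i = 1, 2 and divided differences Δ_i = 1, 9/2, the continuity of s' gives the tridiagonal system
  1·m_0 + 6·m_1 + 2·m_2 = 6(Δ_1 - Δ_0) = 21
Clamped end conditions give two more equations: 2h_0·m_0 + h_0·m_1 = 6(Δ_0 - s'(0)) = 36 and h_1·m_1 + 2h_1·m_2 = 6(s'(3) - Δ_1) = -45.
Hence m_0 = 91/6, m_1 = 17/3, m_2 = -169/12.
On [1, 3], s'(t) = b_1 + 2c_1·(t - 1) + 3d_1·(t - 1)² with b_1 = Δ_1 - h_1(2m_1 + m_2)/6 = 65/12, c_1 = m_1/2 = 17/6, d_1 = (m_2 - m_1)/(6h_1) = -79/48. So s'(1) = 65/12.

5.4167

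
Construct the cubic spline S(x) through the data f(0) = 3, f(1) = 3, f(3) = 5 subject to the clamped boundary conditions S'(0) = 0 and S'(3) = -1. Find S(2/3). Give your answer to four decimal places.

Write M_i for S''(x_i). With h_i = 1, 2 and divided differences Δ_i = 0, 1, the continuity of S' gives the tridiagonal system
  1·M_0 + 6·M_1 + 2·M_2 = 6(Δ_1 - Δ_0) = 6
Clamped end conditions give two more equations: 2h_0·M_0 + h_0·M_1 = 6(Δ_0 - S'(0)) = 0 and h_1·M_1 + 2h_1·M_2 = 6(S'(3) - Δ_1) = -12.
Solving: M_0 = -4/3, M_1 = 8/3, M_2 = -13/3.
On [0, 1], S(x) = 3 + 0·x - 2/3·x² + 2/3·x³.
With x = 2/3: S(2/3) = 235/81.

2.9012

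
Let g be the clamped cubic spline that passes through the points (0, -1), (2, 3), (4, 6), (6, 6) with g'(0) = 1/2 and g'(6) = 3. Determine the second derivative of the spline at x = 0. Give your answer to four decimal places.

2.4333

With m_i denoting the second derivative at x_i, h_i = 2, 2, 2, and Δ_i = (y_(i+1) − y_i)/h_i = 2, 3/2, 0:
  2·m_0 + 8·m_1 + 2·m_2 = 6(Δ_1 - Δ_0) = -3
  2·m_1 + 8·m_2 + 2·m_3 = 6(Δ_2 - Δ_1) = -9
Clamped end conditions give two more equations: 2h_0·m_0 + h_0·m_1 = 6(Δ_0 - g'(0)) = 9 and h_2·m_2 + 2h_2·m_3 = 6(g'(6) - Δ_2) = 18.
Solving the tridiagonal system: m_0 = 73/30, m_1 = -11/30, m_2 = -37/15, m_3 = 86/15.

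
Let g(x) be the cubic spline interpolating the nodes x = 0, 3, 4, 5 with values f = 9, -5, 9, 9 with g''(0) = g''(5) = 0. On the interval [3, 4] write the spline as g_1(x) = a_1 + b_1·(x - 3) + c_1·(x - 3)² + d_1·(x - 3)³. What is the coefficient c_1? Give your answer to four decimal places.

Put M_i = g'' at the i-th knot. Here h = (3, 1, 1) and Δ = (-14/3, 14, 0), so the interior equations h_(i-1)·M_(i-1) + 2(h_(i-1)+h_i)·M_i + h_i·M_(i+1) = 6(Δ_i − Δ_(i-1)) read
  3·M_0 + 8·M_1 + 1·M_2 = 6(Δ_1 - Δ_0) = 112
  1·M_1 + 4·M_2 + 1·M_3 = 6(Δ_2 - Δ_1) = -84
Natural end conditions: M_0 = M_3 = 0.
Solving: M_0 = 0, M_1 = 532/31, M_2 = -784/31, M_3 = 0.
On [3, 4], with g_1(x) = a_1 + b_1·(x - 3) + c_1·(x - 3)² + d_1·(x - 3)³: c_1 = M_1/2 = 266/31, d_1 = (M_2 - M_1)/(6h_1) = -658/93, b_1 = Δ_1 - h_1(2M_1 + M_2)/6 = 1162/93.

8.5806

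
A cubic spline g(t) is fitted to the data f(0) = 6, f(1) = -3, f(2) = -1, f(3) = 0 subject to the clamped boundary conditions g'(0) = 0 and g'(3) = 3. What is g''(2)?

-12

Let m_i = g''(x_i). Step sizes h_i = 1, 1, 1; slopes of the chords Δ_i = (y_(i+1) - y_i)/h_i = -9, 2, 1.
  1·m_0 + 4·m_1 + 1·m_2 = 6(Δ_1 - Δ_0) = 66
  1·m_1 + 4·m_2 + 1·m_3 = 6(Δ_2 - Δ_1) = -6
Clamped end conditions give two more equations: 2h_0·m_0 + h_0·m_1 = 6(Δ_0 - g'(0)) = -54 and h_2·m_2 + 2h_2·m_3 = 6(g'(3) - Δ_2) = 12.
Forward elimination and back-substitution give m_0 = -42, m_1 = 30, m_2 = -12, m_3 = 12.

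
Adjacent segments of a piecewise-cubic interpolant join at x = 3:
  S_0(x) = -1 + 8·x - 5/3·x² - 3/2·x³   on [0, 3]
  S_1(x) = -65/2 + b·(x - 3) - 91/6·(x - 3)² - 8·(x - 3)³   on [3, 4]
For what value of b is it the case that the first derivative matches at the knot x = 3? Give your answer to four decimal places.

-42.5000

S_0'(x) = 8 - 10/3·x - 9/2·x², so S_0'(3) = -85/2. On the right, S_1'(3) = b, so b = -85/2.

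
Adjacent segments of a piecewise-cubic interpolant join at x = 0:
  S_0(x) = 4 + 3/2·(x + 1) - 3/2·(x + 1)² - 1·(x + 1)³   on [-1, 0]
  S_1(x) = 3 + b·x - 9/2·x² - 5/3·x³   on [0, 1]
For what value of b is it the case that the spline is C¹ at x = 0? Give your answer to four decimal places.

-4.5000

S_0'(x) = 3/2 - 3·(x + 1) - 3·(x + 1)², so S_0'(0) = -9/2. On the right, S_1'(0) = b, so b = -9/2.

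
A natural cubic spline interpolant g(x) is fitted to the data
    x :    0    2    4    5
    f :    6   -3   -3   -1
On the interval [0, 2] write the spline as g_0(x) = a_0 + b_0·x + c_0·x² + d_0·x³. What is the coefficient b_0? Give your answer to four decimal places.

-5.5455

Let σ_i = g''(x_i). Step sizes h_i = 2, 2, 1; slopes of the chords Δ_i = (y_(i+1) - y_i)/h_i = -9/2, 0, 2.
  2·σ_0 + 8·σ_1 + 2·σ_2 = 6(Δ_1 - Δ_0) = 27
  2·σ_1 + 6·σ_2 + 1·σ_3 = 6(Δ_2 - Δ_1) = 12
Natural end conditions: σ_0 = σ_3 = 0.
Solving: σ_0 = 0, σ_1 = 69/22, σ_2 = 21/22, σ_3 = 0.
On [0, 2], with g_0(x) = a_0 + b_0·x + c_0·x² + d_0·x³: c_0 = σ_0/2 = 0, d_0 = (σ_1 - σ_0)/(6h_0) = 23/88, b_0 = Δ_0 - h_0(2σ_0 + σ_1)/6 = -61/11.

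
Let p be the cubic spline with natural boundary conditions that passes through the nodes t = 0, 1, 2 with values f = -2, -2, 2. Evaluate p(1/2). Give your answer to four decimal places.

Let M_i = p''(x_i). Step sizes h_i = 1, 1; slopes of the chords Δ_i = (y_(i+1) - y_i)/h_i = 0, 4.
  1·M_0 + 4·M_1 + 1·M_2 = 6(Δ_1 - Δ_0) = 24
Natural end conditions: M_0 = M_2 = 0.
Hence M_0 = 0, M_1 = 6, M_2 = 0.
On [0, 1], p(t) = -2 - 1·t + 0·t² + 1·t³.
With t = 1/2: p(1/2) = -19/8.

-2.3750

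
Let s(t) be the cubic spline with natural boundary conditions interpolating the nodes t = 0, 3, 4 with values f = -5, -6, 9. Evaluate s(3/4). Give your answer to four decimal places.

-9.2930

Put σ_i = s'' at the i-th knot. Here h = (3, 1) and Δ = (-1/3, 15), so the interior equations h_(i-1)·σ_(i-1) + 2(h_(i-1)+h_i)·σ_i + h_i·σ_(i+1) = 6(Δ_i − Δ_(i-1)) read
  3·σ_0 + 8·σ_1 + 1·σ_2 = 6(Δ_1 - Δ_0) = 92
Natural end conditions: σ_0 = σ_2 = 0.
Solving: σ_0 = 0, σ_1 = 23/2, σ_2 = 0.
On [0, 3], s(t) = -5 - 73/12·t + 0·t² + 23/36·t³.
With t = 3/4: s(3/4) = -2379/256.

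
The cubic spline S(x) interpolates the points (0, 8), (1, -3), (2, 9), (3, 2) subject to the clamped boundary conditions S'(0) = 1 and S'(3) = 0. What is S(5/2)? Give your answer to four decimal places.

5.9833

Put M_i = S'' at the i-th knot. Here h = (1, 1, 1) and Δ = (-11, 12, -7), so the interior equations h_(i-1)·M_(i-1) + 2(h_(i-1)+h_i)·M_i + h_i·M_(i+1) = 6(Δ_i − Δ_(i-1)) read
  1·M_0 + 4·M_1 + 1·M_2 = 6(Δ_1 - Δ_0) = 138
  1·M_1 + 4·M_2 + 1·M_3 = 6(Δ_2 - Δ_1) = -114
Clamped end conditions give two more equations: 2h_0·M_0 + h_0·M_1 = 6(Δ_0 - S'(0)) = -72 and h_2·M_2 + 2h_2·M_3 = 6(S'(3) - Δ_2) = 42.
Solving: M_0 = -1036/15, M_1 = 992/15, M_2 = -862/15, M_3 = 746/15.
On [2, 3], S(x) = 9 + 58/15·(x - 2) - 431/15·(x - 2)² + 268/15·(x - 2)³.
With (x - 2) = 1/2: S(5/2) = 359/60.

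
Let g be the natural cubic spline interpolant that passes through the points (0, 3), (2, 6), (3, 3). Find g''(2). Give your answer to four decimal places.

-4.5000

With m_i denoting the second derivative at x_i, h_i = 2, 1, and Δ_i = (y_(i+1) − y_i)/h_i = 3/2, -3:
  2·m_0 + 6·m_1 + 1·m_2 = 6(Δ_1 - Δ_0) = -27
Natural end conditions: m_0 = m_2 = 0.
Forward elimination and back-substitution give m_0 = 0, m_1 = -9/2, m_2 = 0.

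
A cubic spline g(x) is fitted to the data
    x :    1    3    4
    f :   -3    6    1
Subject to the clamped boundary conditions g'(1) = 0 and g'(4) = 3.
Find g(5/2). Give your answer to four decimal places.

5.6484

With M_i denoting the second derivative at x_i, h_i = 2, 1, and Δ_i = (y_(i+1) − y_i)/h_i = 9/2, -5:
  2·M_0 + 6·M_1 + 1·M_2 = 6(Δ_1 - Δ_0) = -57
Clamped end conditions give two more equations: 2h_0·M_0 + h_0·M_1 = 6(Δ_0 - g'(1)) = 27 and h_1·M_1 + 2h_1·M_2 = 6(g'(4) - Δ_1) = 48.
Hence M_0 = 69/4, M_1 = -21, M_2 = 69/2.
On [1, 3], g(x) = -3 + 0·(x - 1) + 69/8·(x - 1)² - 51/16·(x - 1)³.
With (x - 1) = 3/2: g(5/2) = 723/128.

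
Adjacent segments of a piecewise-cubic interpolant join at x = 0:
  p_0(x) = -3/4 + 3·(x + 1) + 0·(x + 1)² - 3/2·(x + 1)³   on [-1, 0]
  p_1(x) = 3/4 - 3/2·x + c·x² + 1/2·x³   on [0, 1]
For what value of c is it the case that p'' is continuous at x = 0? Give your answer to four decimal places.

-4.5000

p_0''(x) = 0 - 9·(x + 1), so p_0''(0) = -9. On the right, p_1''(0) = 2c, so c = -9/2.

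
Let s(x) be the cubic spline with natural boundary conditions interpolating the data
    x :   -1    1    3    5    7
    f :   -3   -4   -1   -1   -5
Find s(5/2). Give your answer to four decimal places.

Write M_i for s''(x_i). With h_i = 2, 2, 2, 2 and divided differences Δ_i = -1/2, 3/2, 0, -2, the continuity of s' gives the tridiagonal system
  2·M_0 + 8·M_1 + 2·M_2 = 6(Δ_1 - Δ_0) = 12
  2·M_1 + 8·M_2 + 2·M_3 = 6(Δ_2 - Δ_1) = -9
  2·M_2 + 8·M_3 + 2·M_4 = 6(Δ_3 - Δ_2) = -12
Natural end conditions: M_0 = M_4 = 0.
Solving the tridiagonal system: M_0 = 0, M_1 = 51/28, M_2 = -9/7, M_3 = -33/28, M_4 = 0.
On [1, 3], s(x) = -4 + 5/7·(x - 1) + 51/56·(x - 1)² - 29/112·(x - 1)³.
With (x - 1) = 3/2: s(5/2) = -1571/896.

-1.7533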